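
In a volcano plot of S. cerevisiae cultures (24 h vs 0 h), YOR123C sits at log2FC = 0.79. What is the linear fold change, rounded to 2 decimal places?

Fold change = 2^(0.79) = 1.729

1.73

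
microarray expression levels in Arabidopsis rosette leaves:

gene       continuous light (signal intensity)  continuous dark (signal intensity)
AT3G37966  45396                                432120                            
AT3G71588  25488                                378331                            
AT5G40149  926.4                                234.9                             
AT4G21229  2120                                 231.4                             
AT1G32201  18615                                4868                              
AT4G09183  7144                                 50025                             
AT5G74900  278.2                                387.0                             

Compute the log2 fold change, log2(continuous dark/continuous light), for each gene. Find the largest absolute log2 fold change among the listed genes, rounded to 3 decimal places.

3.892

log2(432120/45396) = 3.251  (AT3G37966)
log2(378331/25488) = 3.892  (AT3G71588)
log2(234.9/926.4) = -1.980  (AT5G40149)
log2(231.4/2120) = -3.196  (AT4G21229)
log2(4868/18615) = -1.935  (AT1G32201)
log2(50025/7144) = 2.808  (AT4G09183)
log2(387.0/278.2) = 0.476  (AT5G74900)
The largest magnitude belongs to AT3G71588.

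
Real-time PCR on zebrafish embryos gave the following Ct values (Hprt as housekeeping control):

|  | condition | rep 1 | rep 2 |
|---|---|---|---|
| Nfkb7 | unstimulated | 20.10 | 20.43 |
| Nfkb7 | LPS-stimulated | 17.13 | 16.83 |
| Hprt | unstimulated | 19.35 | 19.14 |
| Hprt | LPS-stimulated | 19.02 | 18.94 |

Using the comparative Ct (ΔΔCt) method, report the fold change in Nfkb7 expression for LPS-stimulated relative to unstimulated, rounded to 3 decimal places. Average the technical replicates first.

Mean Ct: Nfkb7 unstimulated 20.265; Nfkb7 LPS-stimulated 16.980; Hprt unstimulated 19.245; Hprt LPS-stimulated 18.980
ΔCt(unstimulated) = 20.265 − 19.245 = 1.020
ΔCt(LPS-stimulated) = 16.980 − 18.980 = -2.000
ΔΔCt = -2.000 − 1.020 = -3.020
Fold change = 2^(−(-3.020)) = 2^3.020 = 8.1117

8.112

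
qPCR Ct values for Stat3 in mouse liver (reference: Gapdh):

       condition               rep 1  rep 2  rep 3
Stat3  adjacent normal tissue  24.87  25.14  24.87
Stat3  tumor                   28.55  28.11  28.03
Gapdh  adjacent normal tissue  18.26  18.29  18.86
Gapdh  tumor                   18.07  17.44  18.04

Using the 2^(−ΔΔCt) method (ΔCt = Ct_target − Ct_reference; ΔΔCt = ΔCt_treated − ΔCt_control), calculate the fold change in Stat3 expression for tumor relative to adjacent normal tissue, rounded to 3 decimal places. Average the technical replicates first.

0.067

Mean Ct: Stat3 adjacent normal tissue 24.960; Stat3 tumor 28.230; Gapdh adjacent normal tissue 18.470; Gapdh tumor 17.850
ΔCt(adjacent normal tissue) = 24.960 − 18.470 = 6.490
ΔCt(tumor) = 28.230 − 17.850 = 10.380
ΔΔCt = 10.380 − 6.490 = 3.890
Fold change = 2^(−3.890) = 0.0675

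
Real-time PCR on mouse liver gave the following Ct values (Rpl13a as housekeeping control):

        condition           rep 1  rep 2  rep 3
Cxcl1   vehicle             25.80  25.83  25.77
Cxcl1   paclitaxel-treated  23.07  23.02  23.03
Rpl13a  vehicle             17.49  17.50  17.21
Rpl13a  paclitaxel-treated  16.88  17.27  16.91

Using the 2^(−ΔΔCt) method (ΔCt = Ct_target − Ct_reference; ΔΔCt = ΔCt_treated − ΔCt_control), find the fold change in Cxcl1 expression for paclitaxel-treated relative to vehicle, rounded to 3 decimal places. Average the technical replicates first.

5.205

Mean Ct: Cxcl1 vehicle 25.800; Cxcl1 paclitaxel-treated 23.040; Rpl13a vehicle 17.400; Rpl13a paclitaxel-treated 17.020
ΔCt(vehicle) = 25.800 − 17.400 = 8.400
ΔCt(paclitaxel-treated) = 23.040 − 17.020 = 6.020
ΔΔCt = 6.020 − 8.400 = -2.380
Fold change = 2^(−(-2.380)) = 2^2.380 = 5.2054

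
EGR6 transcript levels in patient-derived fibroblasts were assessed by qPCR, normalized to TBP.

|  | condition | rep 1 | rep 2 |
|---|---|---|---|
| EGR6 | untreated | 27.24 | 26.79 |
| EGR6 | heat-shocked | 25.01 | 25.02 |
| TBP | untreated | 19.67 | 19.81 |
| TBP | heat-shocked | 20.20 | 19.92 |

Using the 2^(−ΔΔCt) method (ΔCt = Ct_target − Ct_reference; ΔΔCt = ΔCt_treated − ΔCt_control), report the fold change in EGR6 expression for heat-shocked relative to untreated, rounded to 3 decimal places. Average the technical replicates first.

Mean Ct: EGR6 untreated 27.015; EGR6 heat-shocked 25.015; TBP untreated 19.740; TBP heat-shocked 20.060
ΔCt(untreated) = 27.015 − 19.740 = 7.275
ΔCt(heat-shocked) = 25.015 − 20.060 = 4.955
ΔΔCt = 4.955 − 7.275 = -2.320
Fold change = 2^(−(-2.320)) = 2^2.320 = 4.9933

4.993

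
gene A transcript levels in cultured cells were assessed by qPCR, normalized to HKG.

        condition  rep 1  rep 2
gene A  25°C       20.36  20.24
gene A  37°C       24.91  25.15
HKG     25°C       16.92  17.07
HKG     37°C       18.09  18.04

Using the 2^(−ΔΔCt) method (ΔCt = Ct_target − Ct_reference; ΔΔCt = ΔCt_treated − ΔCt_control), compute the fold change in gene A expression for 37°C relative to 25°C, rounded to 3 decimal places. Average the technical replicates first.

0.079

Mean Ct: gene A 25°C 20.300; gene A 37°C 25.030; HKG 25°C 16.995; HKG 37°C 18.065
ΔCt(25°C) = 20.300 − 16.995 = 3.305
ΔCt(37°C) = 25.030 − 18.065 = 6.965
ΔΔCt = 6.965 − 3.305 = 3.660
Fold change = 2^(−3.660) = 0.0791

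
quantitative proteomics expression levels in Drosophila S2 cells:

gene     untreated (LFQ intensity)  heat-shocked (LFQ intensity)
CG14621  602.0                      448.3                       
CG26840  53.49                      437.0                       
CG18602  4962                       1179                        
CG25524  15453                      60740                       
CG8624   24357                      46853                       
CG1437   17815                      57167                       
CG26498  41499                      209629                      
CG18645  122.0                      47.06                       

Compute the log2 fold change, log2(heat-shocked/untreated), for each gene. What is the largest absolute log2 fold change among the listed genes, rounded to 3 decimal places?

log2(448.3/602.0) = -0.425  (CG14621)
log2(437.0/53.49) = 3.030  (CG26840)
log2(1179/4962) = -2.073  (CG18602)
log2(60740/15453) = 1.975  (CG25524)
log2(46853/24357) = 0.944  (CG8624)
log2(57167/17815) = 1.682  (CG1437)
log2(209629/41499) = 2.337  (CG26498)
log2(47.06/122.0) = -1.374  (CG18645)
The largest magnitude belongs to CG26840.

3.030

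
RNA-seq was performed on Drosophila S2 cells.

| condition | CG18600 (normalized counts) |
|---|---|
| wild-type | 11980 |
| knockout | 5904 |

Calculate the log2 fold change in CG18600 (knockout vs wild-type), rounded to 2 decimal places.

-1.02

Fold change = 5904 / 11980 = 0.4928
log2(0.4928) = -1.021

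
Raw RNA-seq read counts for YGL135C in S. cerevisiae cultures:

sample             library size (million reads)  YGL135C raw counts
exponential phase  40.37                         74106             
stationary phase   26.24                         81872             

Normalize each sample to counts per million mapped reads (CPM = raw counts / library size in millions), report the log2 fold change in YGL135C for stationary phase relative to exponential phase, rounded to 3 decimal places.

CPM(exponential phase) = 74106 / 40.37 = 1835.6701
CPM(stationary phase) = 81872 / 26.24 = 3120.1220
Fold change = 3120.1220 / 1835.6701 = 1.69972
log2(1.69972) = 0.7653

0.765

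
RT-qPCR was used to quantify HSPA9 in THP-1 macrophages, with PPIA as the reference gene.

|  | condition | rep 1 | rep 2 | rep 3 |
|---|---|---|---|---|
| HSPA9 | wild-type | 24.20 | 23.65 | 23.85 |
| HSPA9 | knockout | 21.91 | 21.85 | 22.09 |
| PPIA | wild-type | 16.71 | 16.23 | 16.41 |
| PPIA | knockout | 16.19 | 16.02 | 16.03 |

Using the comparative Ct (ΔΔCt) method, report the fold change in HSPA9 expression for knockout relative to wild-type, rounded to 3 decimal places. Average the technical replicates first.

Mean Ct: HSPA9 wild-type 23.900; HSPA9 knockout 21.950; PPIA wild-type 16.450; PPIA knockout 16.080
ΔCt(wild-type) = 23.900 − 16.450 = 7.450
ΔCt(knockout) = 21.950 − 16.080 = 5.870
ΔΔCt = 5.870 − 7.450 = -1.580
Fold change = 2^(−(-1.580)) = 2^1.580 = 2.9897

2.990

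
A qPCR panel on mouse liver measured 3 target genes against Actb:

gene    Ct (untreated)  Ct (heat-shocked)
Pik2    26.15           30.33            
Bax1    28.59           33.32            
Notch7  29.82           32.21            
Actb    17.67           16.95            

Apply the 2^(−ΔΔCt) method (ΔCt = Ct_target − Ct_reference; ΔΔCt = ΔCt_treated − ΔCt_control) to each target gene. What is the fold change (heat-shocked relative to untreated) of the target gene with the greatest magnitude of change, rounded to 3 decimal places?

Pik2: ΔΔCt = (30.33−16.95) − (26.15−17.67) = 13.38 − 8.48 = 4.90; fold change = 2^-4.90 = 0.033
Bax1: ΔΔCt = (33.32−16.95) − (28.59−17.67) = 16.37 − 10.92 = 5.45; fold change = 2^-5.45 = 0.023
Notch7: ΔΔCt = (32.21−16.95) − (29.82−17.67) = 15.26 − 12.15 = 3.11; fold change = 2^-3.11 = 0.116
Bax1 has the largest |ΔΔCt| = 5.45.

0.023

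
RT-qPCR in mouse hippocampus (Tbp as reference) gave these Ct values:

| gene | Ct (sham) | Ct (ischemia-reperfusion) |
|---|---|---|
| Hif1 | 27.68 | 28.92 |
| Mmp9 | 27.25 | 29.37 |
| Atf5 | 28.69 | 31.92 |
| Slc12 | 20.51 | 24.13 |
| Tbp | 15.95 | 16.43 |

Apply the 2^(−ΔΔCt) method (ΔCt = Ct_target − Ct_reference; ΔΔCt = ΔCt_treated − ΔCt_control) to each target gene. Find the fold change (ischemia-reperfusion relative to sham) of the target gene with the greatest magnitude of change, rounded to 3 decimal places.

Hif1: ΔΔCt = (28.92−16.43) − (27.68−15.95) = 12.49 − 11.73 = 0.76; fold change = 2^-0.76 = 0.590
Mmp9: ΔΔCt = (29.37−16.43) − (27.25−15.95) = 12.94 − 11.30 = 1.64; fold change = 2^-1.64 = 0.321
Atf5: ΔΔCt = (31.92−16.43) − (28.69−15.95) = 15.49 − 12.74 = 2.75; fold change = 2^-2.75 = 0.149
Slc12: ΔΔCt = (24.13−16.43) − (20.51−15.95) = 7.70 − 4.56 = 3.14; fold change = 2^-3.14 = 0.113
Slc12 has the largest |ΔΔCt| = 3.14.

0.113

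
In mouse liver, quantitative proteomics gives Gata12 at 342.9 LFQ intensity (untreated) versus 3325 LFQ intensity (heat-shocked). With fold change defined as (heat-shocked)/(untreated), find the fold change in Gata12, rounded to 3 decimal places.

9.697

Fold change = 3325 / 342.9 = 9.6967
Gata12 is upregulated.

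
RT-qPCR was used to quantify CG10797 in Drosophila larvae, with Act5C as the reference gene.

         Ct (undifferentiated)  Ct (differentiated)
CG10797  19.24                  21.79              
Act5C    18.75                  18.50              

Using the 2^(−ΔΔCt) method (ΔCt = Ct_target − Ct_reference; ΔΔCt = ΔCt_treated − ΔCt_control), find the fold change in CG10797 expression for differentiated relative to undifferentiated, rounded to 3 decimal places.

0.144

ΔCt(undifferentiated) = 19.240 − 18.750 = 0.490
ΔCt(differentiated) = 21.790 − 18.500 = 3.290
ΔΔCt = 3.290 − 0.490 = 2.800
Fold change = 2^(−2.800) = 0.1436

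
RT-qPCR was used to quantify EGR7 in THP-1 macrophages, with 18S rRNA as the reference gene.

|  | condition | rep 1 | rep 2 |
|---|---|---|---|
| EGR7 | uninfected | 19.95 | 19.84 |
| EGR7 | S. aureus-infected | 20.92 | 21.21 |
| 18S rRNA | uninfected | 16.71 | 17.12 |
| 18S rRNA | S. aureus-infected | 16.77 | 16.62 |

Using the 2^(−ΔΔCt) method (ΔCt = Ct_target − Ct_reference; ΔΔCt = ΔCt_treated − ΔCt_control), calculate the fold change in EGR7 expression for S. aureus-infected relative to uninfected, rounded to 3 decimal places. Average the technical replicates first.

Mean Ct: EGR7 uninfected 19.895; EGR7 S. aureus-infected 21.065; 18S rRNA uninfected 16.915; 18S rRNA S. aureus-infected 16.695
ΔCt(uninfected) = 19.895 − 16.915 = 2.980
ΔCt(S. aureus-infected) = 21.065 − 16.695 = 4.370
ΔΔCt = 4.370 − 2.980 = 1.390
Fold change = 2^(−1.390) = 0.3816

0.382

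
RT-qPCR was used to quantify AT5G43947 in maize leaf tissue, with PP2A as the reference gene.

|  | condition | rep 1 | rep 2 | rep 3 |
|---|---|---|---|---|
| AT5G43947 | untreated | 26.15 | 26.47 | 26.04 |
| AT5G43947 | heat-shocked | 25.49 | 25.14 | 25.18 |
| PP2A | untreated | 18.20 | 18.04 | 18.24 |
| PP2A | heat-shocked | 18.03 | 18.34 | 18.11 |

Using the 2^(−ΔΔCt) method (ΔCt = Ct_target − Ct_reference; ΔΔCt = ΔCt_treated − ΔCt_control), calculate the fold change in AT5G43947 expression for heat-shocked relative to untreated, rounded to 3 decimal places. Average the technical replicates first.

Mean Ct: AT5G43947 untreated 26.220; AT5G43947 heat-shocked 25.270; PP2A untreated 18.160; PP2A heat-shocked 18.160
ΔCt(untreated) = 26.220 − 18.160 = 8.060
ΔCt(heat-shocked) = 25.270 − 18.160 = 7.110
ΔΔCt = 7.110 − 8.060 = -0.950
Fold change = 2^(−(-0.950)) = 2^0.950 = 1.9319

1.932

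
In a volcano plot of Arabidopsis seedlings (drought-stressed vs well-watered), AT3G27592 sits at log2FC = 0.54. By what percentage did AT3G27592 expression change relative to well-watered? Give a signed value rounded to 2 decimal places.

45.40%

Fold change = 2^(0.54) = 1.4540
Percent change = (FC − 1) × 100% = (1.4540 − 1) × 100 = 45.40%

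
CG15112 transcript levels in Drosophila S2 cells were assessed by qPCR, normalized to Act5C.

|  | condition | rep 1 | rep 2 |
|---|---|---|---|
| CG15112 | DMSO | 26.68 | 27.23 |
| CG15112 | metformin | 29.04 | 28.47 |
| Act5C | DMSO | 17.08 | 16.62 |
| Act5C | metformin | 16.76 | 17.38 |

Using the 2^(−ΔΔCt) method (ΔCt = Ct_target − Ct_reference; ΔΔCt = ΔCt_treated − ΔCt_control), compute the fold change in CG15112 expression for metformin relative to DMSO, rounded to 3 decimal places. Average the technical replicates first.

0.334

Mean Ct: CG15112 DMSO 26.955; CG15112 metformin 28.755; Act5C DMSO 16.850; Act5C metformin 17.070
ΔCt(DMSO) = 26.955 − 16.850 = 10.105
ΔCt(metformin) = 28.755 − 17.070 = 11.685
ΔΔCt = 11.685 − 10.105 = 1.580
Fold change = 2^(−1.580) = 0.3345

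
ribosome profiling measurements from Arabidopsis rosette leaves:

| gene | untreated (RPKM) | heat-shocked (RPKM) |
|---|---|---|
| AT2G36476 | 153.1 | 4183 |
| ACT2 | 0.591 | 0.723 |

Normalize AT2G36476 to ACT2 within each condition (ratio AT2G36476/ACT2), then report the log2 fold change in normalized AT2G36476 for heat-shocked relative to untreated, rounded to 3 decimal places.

4.481

AT2G36476/ACT2 (untreated) = 153.1 / 0.591 = 259.05
AT2G36476/ACT2 (heat-shocked) = 4183 / 0.723 = 5785.6
Fold change = 5785.6 / 259.05 = 22.3338
log2(22.3338) = 4.4812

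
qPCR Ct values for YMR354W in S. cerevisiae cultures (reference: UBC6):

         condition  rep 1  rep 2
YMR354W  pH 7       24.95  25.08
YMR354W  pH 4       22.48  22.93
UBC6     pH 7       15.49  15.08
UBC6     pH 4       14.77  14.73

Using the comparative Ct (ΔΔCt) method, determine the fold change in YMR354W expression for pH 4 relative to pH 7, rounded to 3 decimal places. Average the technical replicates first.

3.422

Mean Ct: YMR354W pH 7 25.015; YMR354W pH 4 22.705; UBC6 pH 7 15.285; UBC6 pH 4 14.750
ΔCt(pH 7) = 25.015 − 15.285 = 9.730
ΔCt(pH 4) = 22.705 − 14.750 = 7.955
ΔΔCt = 7.955 − 9.730 = -1.775
Fold change = 2^(−(-1.775)) = 2^1.775 = 3.4224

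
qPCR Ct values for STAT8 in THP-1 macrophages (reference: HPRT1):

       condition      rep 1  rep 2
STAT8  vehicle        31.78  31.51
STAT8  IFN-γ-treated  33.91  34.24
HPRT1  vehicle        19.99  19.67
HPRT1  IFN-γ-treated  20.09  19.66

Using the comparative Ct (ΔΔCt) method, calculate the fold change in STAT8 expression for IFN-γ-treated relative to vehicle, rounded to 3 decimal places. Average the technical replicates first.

Mean Ct: STAT8 vehicle 31.645; STAT8 IFN-γ-treated 34.075; HPRT1 vehicle 19.830; HPRT1 IFN-γ-treated 19.875
ΔCt(vehicle) = 31.645 − 19.830 = 11.815
ΔCt(IFN-γ-treated) = 34.075 − 19.875 = 14.200
ΔΔCt = 14.200 − 11.815 = 2.385
Fold change = 2^(−2.385) = 0.1914

0.191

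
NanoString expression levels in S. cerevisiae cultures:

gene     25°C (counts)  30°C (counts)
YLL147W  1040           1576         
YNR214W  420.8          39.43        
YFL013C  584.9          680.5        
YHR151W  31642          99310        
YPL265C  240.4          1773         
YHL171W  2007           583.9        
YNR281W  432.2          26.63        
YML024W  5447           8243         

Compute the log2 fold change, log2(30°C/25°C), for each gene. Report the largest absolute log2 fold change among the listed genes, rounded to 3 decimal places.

log2(1576/1040) = 0.600  (YLL147W)
log2(39.43/420.8) = -3.416  (YNR214W)
log2(680.5/584.9) = 0.218  (YFL013C)
log2(99310/31642) = 1.650  (YHR151W)
log2(1773/240.4) = 2.883  (YPL265C)
log2(583.9/2007) = -1.781  (YHL171W)
log2(26.63/432.2) = -4.021  (YNR281W)
log2(8243/5447) = 0.598  (YML024W)
The largest magnitude belongs to YNR281W.

4.021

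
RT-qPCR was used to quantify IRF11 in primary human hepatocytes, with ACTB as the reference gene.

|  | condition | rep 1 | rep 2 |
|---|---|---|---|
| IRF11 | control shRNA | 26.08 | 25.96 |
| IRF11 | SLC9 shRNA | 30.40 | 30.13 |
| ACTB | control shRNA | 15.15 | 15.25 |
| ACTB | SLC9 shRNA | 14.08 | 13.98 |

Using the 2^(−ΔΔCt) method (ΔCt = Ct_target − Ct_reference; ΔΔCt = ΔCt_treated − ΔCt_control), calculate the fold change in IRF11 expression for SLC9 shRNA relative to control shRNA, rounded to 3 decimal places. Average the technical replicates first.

0.023

Mean Ct: IRF11 control shRNA 26.020; IRF11 SLC9 shRNA 30.265; ACTB control shRNA 15.200; ACTB SLC9 shRNA 14.030
ΔCt(control shRNA) = 26.020 − 15.200 = 10.820
ΔCt(SLC9 shRNA) = 30.265 − 14.030 = 16.235
ΔΔCt = 16.235 − 10.820 = 5.415
Fold change = 2^(−5.415) = 0.0234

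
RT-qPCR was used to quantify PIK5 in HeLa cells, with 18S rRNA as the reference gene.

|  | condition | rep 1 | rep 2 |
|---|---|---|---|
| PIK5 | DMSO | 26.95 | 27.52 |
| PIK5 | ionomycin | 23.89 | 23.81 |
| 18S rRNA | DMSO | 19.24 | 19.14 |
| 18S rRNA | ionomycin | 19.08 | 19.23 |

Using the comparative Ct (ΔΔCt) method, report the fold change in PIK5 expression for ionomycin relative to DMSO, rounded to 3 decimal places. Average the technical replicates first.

Mean Ct: PIK5 DMSO 27.235; PIK5 ionomycin 23.850; 18S rRNA DMSO 19.190; 18S rRNA ionomycin 19.155
ΔCt(DMSO) = 27.235 − 19.190 = 8.045
ΔCt(ionomycin) = 23.850 − 19.155 = 4.695
ΔΔCt = 4.695 − 8.045 = -3.350
Fold change = 2^(−(-3.350)) = 2^3.350 = 10.1965

10.196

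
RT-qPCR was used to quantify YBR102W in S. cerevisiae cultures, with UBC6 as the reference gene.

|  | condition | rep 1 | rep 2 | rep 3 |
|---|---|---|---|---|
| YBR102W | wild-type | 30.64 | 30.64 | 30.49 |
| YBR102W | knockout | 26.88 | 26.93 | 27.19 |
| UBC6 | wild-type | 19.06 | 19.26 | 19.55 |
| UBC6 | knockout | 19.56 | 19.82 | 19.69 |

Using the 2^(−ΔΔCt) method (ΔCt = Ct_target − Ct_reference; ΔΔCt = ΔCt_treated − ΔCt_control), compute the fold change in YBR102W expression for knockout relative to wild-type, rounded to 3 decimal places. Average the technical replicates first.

15.889

Mean Ct: YBR102W wild-type 30.590; YBR102W knockout 27.000; UBC6 wild-type 19.290; UBC6 knockout 19.690
ΔCt(wild-type) = 30.590 − 19.290 = 11.300
ΔCt(knockout) = 27.000 − 19.690 = 7.310
ΔΔCt = 7.310 − 11.300 = -3.990
Fold change = 2^(−(-3.990)) = 2^3.990 = 15.8895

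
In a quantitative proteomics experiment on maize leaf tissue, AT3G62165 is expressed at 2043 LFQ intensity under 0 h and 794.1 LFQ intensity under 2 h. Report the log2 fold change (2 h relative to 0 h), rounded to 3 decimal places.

Fold change = 794.1 / 2043 = 0.3887
log2(0.3887) = -1.3633

-1.363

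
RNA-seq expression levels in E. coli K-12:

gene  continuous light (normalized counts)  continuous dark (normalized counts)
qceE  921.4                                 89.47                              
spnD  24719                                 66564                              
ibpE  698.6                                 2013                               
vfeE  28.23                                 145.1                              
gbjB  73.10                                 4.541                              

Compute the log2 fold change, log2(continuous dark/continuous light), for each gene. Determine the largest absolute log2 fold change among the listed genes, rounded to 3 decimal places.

4.009

log2(89.47/921.4) = -3.364  (qceE)
log2(66564/24719) = 1.429  (spnD)
log2(2013/698.6) = 1.527  (ibpE)
log2(145.1/28.23) = 2.362  (vfeE)
log2(4.541/73.10) = -4.009  (gbjB)
The largest magnitude belongs to gbjB.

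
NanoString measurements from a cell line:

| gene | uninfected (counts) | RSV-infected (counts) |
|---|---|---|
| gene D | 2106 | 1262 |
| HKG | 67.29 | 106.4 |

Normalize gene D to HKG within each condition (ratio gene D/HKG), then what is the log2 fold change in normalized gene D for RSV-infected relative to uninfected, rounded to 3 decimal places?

-1.400

gene D/HKG (uninfected) = 2106 / 67.29 = 31.297
gene D/HKG (RSV-infected) = 1262 / 106.4 = 11.861
Fold change = 11.861 / 31.297 = 0.3790
log2(0.3790) = -1.3998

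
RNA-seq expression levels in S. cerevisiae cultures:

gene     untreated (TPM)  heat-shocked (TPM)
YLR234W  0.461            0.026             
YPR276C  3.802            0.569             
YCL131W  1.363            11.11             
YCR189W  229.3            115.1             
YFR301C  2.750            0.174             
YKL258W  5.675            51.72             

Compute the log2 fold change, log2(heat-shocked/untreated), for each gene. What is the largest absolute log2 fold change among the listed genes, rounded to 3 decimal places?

log2(0.026/0.461) = -4.148  (YLR234W)
log2(0.569/3.802) = -2.740  (YPR276C)
log2(11.11/1.363) = 3.027  (YCL131W)
log2(115.1/229.3) = -0.994  (YCR189W)
log2(0.174/2.750) = -3.982  (YFR301C)
log2(51.72/5.675) = 3.188  (YKL258W)
The largest magnitude belongs to YLR234W.

4.148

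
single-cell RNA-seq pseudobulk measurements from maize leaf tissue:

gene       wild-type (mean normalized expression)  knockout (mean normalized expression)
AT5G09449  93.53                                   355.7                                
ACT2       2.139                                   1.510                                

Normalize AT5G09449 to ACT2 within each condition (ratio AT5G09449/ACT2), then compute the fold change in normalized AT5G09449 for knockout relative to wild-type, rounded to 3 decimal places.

AT5G09449/ACT2 (wild-type) = 93.53 / 2.139 = 43.726
AT5G09449/ACT2 (knockout) = 355.7 / 1.510 = 235.56
Fold change = 235.56 / 43.726 = 5.3872

5.387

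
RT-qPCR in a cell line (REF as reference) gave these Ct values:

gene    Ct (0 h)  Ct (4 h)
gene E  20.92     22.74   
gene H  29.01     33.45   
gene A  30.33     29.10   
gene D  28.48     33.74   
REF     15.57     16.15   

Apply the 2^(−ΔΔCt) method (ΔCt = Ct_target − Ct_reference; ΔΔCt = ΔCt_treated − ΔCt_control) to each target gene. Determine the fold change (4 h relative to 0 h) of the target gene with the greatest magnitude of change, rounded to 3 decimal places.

gene E: ΔΔCt = (22.74−16.15) − (20.92−15.57) = 6.59 − 5.35 = 1.24; fold change = 2^-1.24 = 0.423
gene H: ΔΔCt = (33.45−16.15) − (29.01−15.57) = 17.30 − 13.44 = 3.86; fold change = 2^-3.86 = 0.069
gene A: ΔΔCt = (29.10−16.15) − (30.33−15.57) = 12.95 − 14.76 = -1.81; fold change = 2^1.81 = 3.506
gene D: ΔΔCt = (33.74−16.15) − (28.48−15.57) = 17.59 − 12.91 = 4.68; fold change = 2^-4.68 = 0.039
gene D has the largest |ΔΔCt| = 4.68.

0.039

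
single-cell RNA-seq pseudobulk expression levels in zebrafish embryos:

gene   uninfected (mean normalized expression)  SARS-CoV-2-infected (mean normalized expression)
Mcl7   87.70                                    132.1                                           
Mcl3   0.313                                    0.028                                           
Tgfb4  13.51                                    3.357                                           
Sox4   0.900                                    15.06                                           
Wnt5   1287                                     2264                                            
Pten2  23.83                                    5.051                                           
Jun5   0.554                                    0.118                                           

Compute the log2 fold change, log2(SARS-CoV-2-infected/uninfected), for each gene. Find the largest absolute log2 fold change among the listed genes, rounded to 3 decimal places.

4.065

log2(132.1/87.70) = 0.591  (Mcl7)
log2(0.028/0.313) = -3.483  (Mcl3)
log2(3.357/13.51) = -2.009  (Tgfb4)
log2(15.06/0.900) = 4.065  (Sox4)
log2(2264/1287) = 0.815  (Wnt5)
log2(5.051/23.83) = -2.238  (Pten2)
log2(0.118/0.554) = -2.231  (Jun5)
The largest magnitude belongs to Sox4.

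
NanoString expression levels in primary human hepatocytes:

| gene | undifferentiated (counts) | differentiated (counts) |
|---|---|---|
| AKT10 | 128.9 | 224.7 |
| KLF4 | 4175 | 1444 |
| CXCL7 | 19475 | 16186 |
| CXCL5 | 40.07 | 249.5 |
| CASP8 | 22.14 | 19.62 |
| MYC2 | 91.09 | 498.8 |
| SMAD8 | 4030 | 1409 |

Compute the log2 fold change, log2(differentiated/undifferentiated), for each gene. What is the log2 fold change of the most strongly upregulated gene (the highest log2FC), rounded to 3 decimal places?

2.638

log2(224.7/128.9) = 0.802  (AKT10)
log2(1444/4175) = -1.532  (KLF4)
log2(16186/19475) = -0.267  (CXCL7)
log2(249.5/40.07) = 2.638  (CXCL5)
log2(19.62/22.14) = -0.174  (CASP8)
log2(498.8/91.09) = 2.453  (MYC2)
log2(1409/4030) = -1.516  (SMAD8)
CXCL5 is most strongly upregulated.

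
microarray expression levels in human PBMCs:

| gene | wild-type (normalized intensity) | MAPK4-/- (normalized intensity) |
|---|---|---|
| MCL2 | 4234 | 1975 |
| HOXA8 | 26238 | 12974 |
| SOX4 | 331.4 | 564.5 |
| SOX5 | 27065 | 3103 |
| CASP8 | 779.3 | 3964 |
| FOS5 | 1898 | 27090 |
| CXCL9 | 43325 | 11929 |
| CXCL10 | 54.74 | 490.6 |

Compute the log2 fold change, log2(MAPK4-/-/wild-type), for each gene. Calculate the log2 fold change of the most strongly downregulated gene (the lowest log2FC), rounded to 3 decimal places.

-3.125

log2(1975/4234) = -1.100  (MCL2)
log2(12974/26238) = -1.016  (HOXA8)
log2(564.5/331.4) = 0.768  (SOX4)
log2(3103/27065) = -3.125  (SOX5)
log2(3964/779.3) = 2.347  (CASP8)
log2(27090/1898) = 3.835  (FOS5)
log2(11929/43325) = -1.861  (CXCL9)
log2(490.6/54.74) = 3.164  (CXCL10)
SOX5 is most strongly downregulated.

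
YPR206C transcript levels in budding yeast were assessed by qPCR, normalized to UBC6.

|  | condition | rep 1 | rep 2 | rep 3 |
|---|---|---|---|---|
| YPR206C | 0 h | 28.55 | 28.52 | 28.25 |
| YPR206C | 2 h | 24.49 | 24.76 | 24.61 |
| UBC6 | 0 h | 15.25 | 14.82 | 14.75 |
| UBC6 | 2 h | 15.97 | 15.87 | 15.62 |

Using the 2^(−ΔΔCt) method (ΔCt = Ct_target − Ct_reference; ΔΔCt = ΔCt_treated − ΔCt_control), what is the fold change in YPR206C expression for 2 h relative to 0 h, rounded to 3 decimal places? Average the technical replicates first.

25.992

Mean Ct: YPR206C 0 h 28.440; YPR206C 2 h 24.620; UBC6 0 h 14.940; UBC6 2 h 15.820
ΔCt(0 h) = 28.440 − 14.940 = 13.500
ΔCt(2 h) = 24.620 − 15.820 = 8.800
ΔΔCt = 8.800 − 13.500 = -4.700
Fold change = 2^(−(-4.700)) = 2^4.700 = 25.9921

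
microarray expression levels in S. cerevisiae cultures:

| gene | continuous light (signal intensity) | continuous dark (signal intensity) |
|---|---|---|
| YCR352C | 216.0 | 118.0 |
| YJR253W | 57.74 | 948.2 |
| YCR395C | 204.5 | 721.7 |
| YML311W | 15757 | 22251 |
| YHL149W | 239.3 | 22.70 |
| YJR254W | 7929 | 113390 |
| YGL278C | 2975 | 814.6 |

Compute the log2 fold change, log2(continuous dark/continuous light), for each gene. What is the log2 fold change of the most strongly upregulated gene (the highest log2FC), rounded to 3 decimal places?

4.038

log2(118.0/216.0) = -0.872  (YCR352C)
log2(948.2/57.74) = 4.038  (YJR253W)
log2(721.7/204.5) = 1.819  (YCR395C)
log2(22251/15757) = 0.498  (YML311W)
log2(22.70/239.3) = -3.398  (YHL149W)
log2(113390/7929) = 3.838  (YJR254W)
log2(814.6/2975) = -1.869  (YGL278C)
YJR253W is most strongly upregulated.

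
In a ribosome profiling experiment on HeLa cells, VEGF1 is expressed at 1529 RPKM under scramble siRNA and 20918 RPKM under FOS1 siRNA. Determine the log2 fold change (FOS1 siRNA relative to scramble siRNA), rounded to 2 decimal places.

Fold change = 20918 / 1529 = 13.6808
log2(13.6808) = 3.774

3.77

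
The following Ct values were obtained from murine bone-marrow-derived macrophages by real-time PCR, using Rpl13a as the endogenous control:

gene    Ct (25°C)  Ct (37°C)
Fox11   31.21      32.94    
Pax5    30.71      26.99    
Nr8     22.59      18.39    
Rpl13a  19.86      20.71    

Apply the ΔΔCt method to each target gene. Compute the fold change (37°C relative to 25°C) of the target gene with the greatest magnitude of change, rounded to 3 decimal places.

33.128

Fox11: ΔΔCt = (32.94−20.71) − (31.21−19.86) = 12.23 − 11.35 = 0.88; fold change = 2^-0.88 = 0.543
Pax5: ΔΔCt = (26.99−20.71) − (30.71−19.86) = 6.28 − 10.85 = -4.57; fold change = 2^4.57 = 23.752
Nr8: ΔΔCt = (18.39−20.71) − (22.59−19.86) = -2.32 − 2.73 = -5.05; fold change = 2^5.05 = 33.128
Nr8 has the largest |ΔΔCt| = 5.05.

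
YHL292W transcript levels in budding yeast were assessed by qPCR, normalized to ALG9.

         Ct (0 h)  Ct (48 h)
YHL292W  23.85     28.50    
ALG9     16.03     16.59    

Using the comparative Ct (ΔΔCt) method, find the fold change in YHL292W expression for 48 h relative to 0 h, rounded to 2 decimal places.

ΔCt(0 h) = 23.850 − 16.030 = 7.820
ΔCt(48 h) = 28.500 − 16.590 = 11.910
ΔΔCt = 11.910 − 7.820 = 4.090
Fold change = 2^(−4.090) = 0.059

0.06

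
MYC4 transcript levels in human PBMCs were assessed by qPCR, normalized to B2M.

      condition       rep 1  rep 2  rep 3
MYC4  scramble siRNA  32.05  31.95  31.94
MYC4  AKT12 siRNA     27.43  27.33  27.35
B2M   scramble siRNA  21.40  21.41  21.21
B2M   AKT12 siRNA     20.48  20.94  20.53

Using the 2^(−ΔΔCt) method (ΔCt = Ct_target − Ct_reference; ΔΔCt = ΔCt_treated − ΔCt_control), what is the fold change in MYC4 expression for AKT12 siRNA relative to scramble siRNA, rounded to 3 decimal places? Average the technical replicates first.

15.137

Mean Ct: MYC4 scramble siRNA 31.980; MYC4 AKT12 siRNA 27.370; B2M scramble siRNA 21.340; B2M AKT12 siRNA 20.650
ΔCt(scramble siRNA) = 31.980 − 21.340 = 10.640
ΔCt(AKT12 siRNA) = 27.370 − 20.650 = 6.720
ΔΔCt = 6.720 − 10.640 = -3.920
Fold change = 2^(−(-3.920)) = 2^3.920 = 15.1369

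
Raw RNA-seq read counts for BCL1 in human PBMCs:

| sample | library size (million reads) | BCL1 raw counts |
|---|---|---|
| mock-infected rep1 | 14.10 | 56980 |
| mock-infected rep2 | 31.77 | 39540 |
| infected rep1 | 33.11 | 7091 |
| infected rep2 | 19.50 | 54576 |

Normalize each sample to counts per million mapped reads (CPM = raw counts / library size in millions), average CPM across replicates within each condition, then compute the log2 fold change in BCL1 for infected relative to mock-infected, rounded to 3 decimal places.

CPM(mock-infected rep1) = 56980 / 14.10 = 4041.1348
CPM(mock-infected rep2) = 39540 / 31.77 = 1244.5703
CPM(infected rep1) = 7091 / 33.11 = 214.1649
CPM(infected rep2) = 54576 / 19.50 = 2798.7692
mean CPM(mock-infected) = 2642.8526; mean CPM(infected) = 1506.4671
Fold change = 1506.4671 / 2642.8526 = 0.57002
log2(0.57002) = -0.8109

-0.811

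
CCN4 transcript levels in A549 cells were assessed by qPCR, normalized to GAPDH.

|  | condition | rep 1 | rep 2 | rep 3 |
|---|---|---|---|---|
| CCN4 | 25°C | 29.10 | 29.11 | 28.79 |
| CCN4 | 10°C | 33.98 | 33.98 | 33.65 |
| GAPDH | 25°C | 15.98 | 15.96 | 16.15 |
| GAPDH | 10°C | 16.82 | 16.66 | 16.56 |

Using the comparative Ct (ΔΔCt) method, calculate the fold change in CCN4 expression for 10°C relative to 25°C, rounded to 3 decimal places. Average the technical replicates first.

0.054

Mean Ct: CCN4 25°C 29.000; CCN4 10°C 33.870; GAPDH 25°C 16.030; GAPDH 10°C 16.680
ΔCt(25°C) = 29.000 − 16.030 = 12.970
ΔCt(10°C) = 33.870 − 16.680 = 17.190
ΔΔCt = 17.190 − 12.970 = 4.220
Fold change = 2^(−4.220) = 0.0537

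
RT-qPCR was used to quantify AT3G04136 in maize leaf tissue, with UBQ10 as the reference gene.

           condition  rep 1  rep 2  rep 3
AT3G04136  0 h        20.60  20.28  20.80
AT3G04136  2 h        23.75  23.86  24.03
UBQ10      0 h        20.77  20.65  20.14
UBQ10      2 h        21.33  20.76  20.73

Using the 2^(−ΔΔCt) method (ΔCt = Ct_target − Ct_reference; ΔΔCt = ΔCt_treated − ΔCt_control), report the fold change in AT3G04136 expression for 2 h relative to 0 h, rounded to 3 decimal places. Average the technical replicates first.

0.134

Mean Ct: AT3G04136 0 h 20.560; AT3G04136 2 h 23.880; UBQ10 0 h 20.520; UBQ10 2 h 20.940
ΔCt(0 h) = 20.560 − 20.520 = 0.040
ΔCt(2 h) = 23.880 − 20.940 = 2.940
ΔΔCt = 2.940 − 0.040 = 2.900
Fold change = 2^(−2.900) = 0.1340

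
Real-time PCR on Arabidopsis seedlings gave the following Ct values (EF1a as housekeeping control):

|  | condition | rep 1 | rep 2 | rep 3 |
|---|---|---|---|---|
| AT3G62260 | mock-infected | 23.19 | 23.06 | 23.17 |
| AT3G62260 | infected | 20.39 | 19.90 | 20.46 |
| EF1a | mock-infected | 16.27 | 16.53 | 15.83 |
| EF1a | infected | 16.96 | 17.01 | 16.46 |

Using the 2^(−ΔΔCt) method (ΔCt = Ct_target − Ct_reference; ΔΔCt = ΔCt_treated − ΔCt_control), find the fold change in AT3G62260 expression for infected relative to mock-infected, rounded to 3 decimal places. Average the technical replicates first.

11.236

Mean Ct: AT3G62260 mock-infected 23.140; AT3G62260 infected 20.250; EF1a mock-infected 16.210; EF1a infected 16.810
ΔCt(mock-infected) = 23.140 − 16.210 = 6.930
ΔCt(infected) = 20.250 − 16.810 = 3.440
ΔΔCt = 3.440 − 6.930 = -3.490
Fold change = 2^(−(-3.490)) = 2^3.490 = 11.2356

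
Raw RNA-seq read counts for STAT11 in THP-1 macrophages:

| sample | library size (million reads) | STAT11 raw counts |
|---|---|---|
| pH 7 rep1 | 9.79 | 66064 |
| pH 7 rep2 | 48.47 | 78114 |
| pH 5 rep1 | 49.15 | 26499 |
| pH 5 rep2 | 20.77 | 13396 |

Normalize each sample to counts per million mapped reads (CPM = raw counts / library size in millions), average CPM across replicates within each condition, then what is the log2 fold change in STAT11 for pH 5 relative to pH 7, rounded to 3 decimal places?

CPM(pH 7 rep1) = 66064 / 9.79 = 6748.1103
CPM(pH 7 rep2) = 78114 / 48.47 = 1611.5948
CPM(pH 5 rep1) = 26499 / 49.15 = 539.1455
CPM(pH 5 rep2) = 13396 / 20.77 = 644.9687
mean CPM(pH 7) = 4179.8526; mean CPM(pH 5) = 592.0571
Fold change = 592.0571 / 4179.8526 = 0.14165
log2(0.14165) = -2.8196

-2.820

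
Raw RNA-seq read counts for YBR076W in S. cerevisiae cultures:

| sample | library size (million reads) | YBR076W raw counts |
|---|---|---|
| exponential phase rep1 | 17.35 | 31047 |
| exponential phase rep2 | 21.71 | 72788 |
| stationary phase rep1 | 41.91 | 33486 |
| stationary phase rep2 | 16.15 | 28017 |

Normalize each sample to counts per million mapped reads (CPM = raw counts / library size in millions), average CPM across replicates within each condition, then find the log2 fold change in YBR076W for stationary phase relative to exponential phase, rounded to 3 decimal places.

CPM(exponential phase rep1) = 31047 / 17.35 = 1789.4524
CPM(exponential phase rep2) = 72788 / 21.71 = 3352.7407
CPM(stationary phase rep1) = 33486 / 41.91 = 798.9979
CPM(stationary phase rep2) = 28017 / 16.15 = 1734.7988
mean CPM(exponential phase) = 2571.0966; mean CPM(stationary phase) = 1266.8983
Fold change = 1266.8983 / 2571.0966 = 0.49275
log2(0.49275) = -1.0211

-1.021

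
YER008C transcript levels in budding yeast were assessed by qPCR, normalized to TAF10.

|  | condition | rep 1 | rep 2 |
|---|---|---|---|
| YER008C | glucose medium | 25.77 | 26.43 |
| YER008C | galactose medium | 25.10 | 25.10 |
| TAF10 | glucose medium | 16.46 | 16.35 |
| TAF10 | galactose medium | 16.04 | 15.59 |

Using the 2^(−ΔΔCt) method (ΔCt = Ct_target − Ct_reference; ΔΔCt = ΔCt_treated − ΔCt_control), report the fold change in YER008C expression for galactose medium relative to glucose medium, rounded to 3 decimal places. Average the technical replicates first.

Mean Ct: YER008C glucose medium 26.100; YER008C galactose medium 25.100; TAF10 glucose medium 16.405; TAF10 galactose medium 15.815
ΔCt(glucose medium) = 26.100 − 16.405 = 9.695
ΔCt(galactose medium) = 25.100 − 15.815 = 9.285
ΔΔCt = 9.285 − 9.695 = -0.410
Fold change = 2^(−(-0.410)) = 2^0.410 = 1.3287

1.329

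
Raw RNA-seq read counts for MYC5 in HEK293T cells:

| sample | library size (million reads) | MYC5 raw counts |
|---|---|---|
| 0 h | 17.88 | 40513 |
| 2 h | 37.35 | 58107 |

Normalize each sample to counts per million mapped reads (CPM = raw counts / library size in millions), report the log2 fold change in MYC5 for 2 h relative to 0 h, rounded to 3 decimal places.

-0.542

CPM(0 h) = 40513 / 17.88 = 2265.8277
CPM(2 h) = 58107 / 37.35 = 1555.7430
Fold change = 1555.7430 / 2265.8277 = 0.68661
log2(0.68661) = -0.5424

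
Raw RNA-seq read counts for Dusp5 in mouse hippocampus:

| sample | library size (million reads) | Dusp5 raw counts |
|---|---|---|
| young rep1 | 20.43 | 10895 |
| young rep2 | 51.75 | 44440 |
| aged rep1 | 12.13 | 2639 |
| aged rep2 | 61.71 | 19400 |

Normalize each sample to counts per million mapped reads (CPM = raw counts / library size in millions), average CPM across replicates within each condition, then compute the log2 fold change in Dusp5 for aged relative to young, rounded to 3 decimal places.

CPM(young rep1) = 10895 / 20.43 = 533.2844
CPM(young rep2) = 44440 / 51.75 = 858.7440
CPM(aged rep1) = 2639 / 12.13 = 217.5598
CPM(aged rep2) = 19400 / 61.71 = 314.3737
mean CPM(young) = 696.0142; mean CPM(aged) = 265.9667
Fold change = 265.9667 / 696.0142 = 0.38213
log2(0.38213) = -1.3879

-1.388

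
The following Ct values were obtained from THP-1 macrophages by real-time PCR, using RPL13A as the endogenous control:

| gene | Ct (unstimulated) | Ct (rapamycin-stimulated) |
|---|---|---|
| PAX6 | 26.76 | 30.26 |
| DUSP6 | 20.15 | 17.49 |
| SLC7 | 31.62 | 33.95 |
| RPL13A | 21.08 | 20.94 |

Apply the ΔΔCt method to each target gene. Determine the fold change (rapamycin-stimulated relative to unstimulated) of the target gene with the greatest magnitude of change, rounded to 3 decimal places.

PAX6: ΔΔCt = (30.26−20.94) − (26.76−21.08) = 9.32 − 5.68 = 3.64; fold change = 2^-3.64 = 0.080
DUSP6: ΔΔCt = (17.49−20.94) − (20.15−21.08) = -3.45 − (-0.93) = -2.52; fold change = 2^2.52 = 5.736
SLC7: ΔΔCt = (33.95−20.94) − (31.62−21.08) = 13.01 − 10.54 = 2.47; fold change = 2^-2.47 = 0.180
PAX6 has the largest |ΔΔCt| = 3.64.

0.080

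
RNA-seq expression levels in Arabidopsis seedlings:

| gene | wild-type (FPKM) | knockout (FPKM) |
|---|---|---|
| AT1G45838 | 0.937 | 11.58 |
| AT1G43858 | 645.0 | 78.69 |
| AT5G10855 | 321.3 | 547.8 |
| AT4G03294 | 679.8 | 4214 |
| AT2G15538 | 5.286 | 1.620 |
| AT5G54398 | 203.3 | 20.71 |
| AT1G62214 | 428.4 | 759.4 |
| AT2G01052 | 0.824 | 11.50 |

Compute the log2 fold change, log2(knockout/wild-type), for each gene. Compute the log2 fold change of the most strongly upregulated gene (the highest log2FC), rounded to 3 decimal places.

3.803

log2(11.58/0.937) = 3.627  (AT1G45838)
log2(78.69/645.0) = -3.035  (AT1G43858)
log2(547.8/321.3) = 0.770  (AT5G10855)
log2(4214/679.8) = 2.632  (AT4G03294)
log2(1.620/5.286) = -1.706  (AT2G15538)
log2(20.71/203.3) = -3.295  (AT5G54398)
log2(759.4/428.4) = 0.826  (AT1G62214)
log2(11.50/0.824) = 3.803  (AT2G01052)
AT2G01052 is most strongly upregulated.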